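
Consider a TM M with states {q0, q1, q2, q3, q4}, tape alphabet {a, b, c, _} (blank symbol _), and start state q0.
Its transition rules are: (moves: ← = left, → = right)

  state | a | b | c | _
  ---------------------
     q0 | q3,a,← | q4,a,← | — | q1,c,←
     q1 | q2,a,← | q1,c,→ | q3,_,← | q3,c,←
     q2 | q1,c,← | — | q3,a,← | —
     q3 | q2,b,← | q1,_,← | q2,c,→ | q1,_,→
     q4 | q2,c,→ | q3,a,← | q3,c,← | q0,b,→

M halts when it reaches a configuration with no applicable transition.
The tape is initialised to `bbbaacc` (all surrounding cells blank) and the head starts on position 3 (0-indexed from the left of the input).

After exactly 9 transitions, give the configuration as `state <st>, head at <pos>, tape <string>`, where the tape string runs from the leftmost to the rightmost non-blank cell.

state q3, head at 0, tape b_caacc

q0 | bbb[a]acc   read a → write a, move ←, go to q3
q3 | bb[b]aacc   read b → write _, move ←, go to q1
q1 | b[b]_aacc   read b → write c, move →, go to q1
q1 | bc[_]aacc   read _ → write c, move ←, go to q3
q3 | b[c]caacc   read c → write c, move →, go to q2
q2 | bc[c]aacc   read c → write a, move ←, go to q3
q3 | b[c]aaacc   read c → write c, move →, go to q2
q2 | bc[a]aacc   read a → write c, move ←, go to q1
q1 | b[c]caacc   read c → write _, move ←, go to q3
q3 | [b]_caacc
After 9 steps: state q3, head at 0, tape b_caacc.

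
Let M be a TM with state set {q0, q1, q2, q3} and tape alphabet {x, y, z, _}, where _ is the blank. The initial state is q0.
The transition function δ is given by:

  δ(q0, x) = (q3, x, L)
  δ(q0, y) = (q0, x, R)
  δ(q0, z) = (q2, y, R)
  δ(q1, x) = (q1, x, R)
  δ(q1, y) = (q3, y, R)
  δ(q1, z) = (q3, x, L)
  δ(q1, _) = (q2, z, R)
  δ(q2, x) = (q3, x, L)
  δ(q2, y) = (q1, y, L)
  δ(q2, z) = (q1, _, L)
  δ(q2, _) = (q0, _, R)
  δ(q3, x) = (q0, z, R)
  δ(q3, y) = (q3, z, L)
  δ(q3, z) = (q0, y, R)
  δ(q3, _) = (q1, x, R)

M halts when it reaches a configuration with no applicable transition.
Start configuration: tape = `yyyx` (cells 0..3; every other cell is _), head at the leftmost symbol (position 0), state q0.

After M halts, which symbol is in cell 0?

q0 | [y]yyx___   read y → write x, move R, go to q0
q0 | x[y]yx___   read y → write x, move R, go to q0
q0 | xx[y]x___   read y → write x, move R, go to q0
q0 | xxx[x]___   read x → write x, move L, go to q3
q3 | xx[x]x___   read x → write z, move R, go to q0
q0 | xxz[x]___   read x → write x, move L, go to q3
q3 | xx[z]x___   read z → write y, move R, go to q0
q0 | xxy[x]___   read x → write x, move L, go to q3
q3 | xx[y]x___   read y → write z, move L, go to q3
q3 | x[x]zx___   read x → write z, move R, go to q0
q0 | xz[z]x___   read z → write y, move R, go to q2
q2 | xzy[x]___   read x → write x, move L, go to q3
q3 | xz[y]x___   read y → write z, move L, go to q3
q3 | x[z]zx___   read z → write y, move R, go to q0
q0 | xy[z]x___   read z → write y, move R, go to q2
q2 | xyy[x]___   read x → write x, move L, go to q3
q3 | xy[y]x___   read y → write z, move L, go to q3
q3 | x[y]zx___   read y → write z, move L, go to q3
q3 | [x]zzx___   read x → write z, move R, go to q0
q0 | z[z]zx___   read z → write y, move R, go to q2
q2 | zy[z]x___   read z → write _, move L, go to q1
q1 | z[y]_x___   read y → write y, move R, go to q3
q3 | zy[_]x___   read _ → write x, move R, go to q1
q1 | zyx[x]___   read x → write x, move R, go to q1
q1 | zyxx[_]__   read _ → write z, move R, go to q2
q2 | zyxxz[_]_   read _ → write _, move R, go to q0
q0 | zyxxz_[_]
Cell 0 holds z when M halts.

z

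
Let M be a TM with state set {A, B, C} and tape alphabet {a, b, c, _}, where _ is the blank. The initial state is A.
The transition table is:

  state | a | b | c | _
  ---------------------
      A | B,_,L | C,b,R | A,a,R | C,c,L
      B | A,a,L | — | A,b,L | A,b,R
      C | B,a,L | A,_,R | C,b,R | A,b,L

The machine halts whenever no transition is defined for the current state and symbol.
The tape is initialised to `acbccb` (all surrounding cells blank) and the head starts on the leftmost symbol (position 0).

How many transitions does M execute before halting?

19

state=A head=0 tape=_[a]cbccb__   (A,a)→(B,_,L)
state=B head=-1 tape=[_]_cbccb__   (B,_)→(A,b,R)
state=A head=0 tape=b[_]cbccb__   (A,_)→(C,c,L)
state=C head=-1 tape=[b]ccbccb__   (C,b)→(A,_,R)
state=A head=0 tape=_[c]cbccb__   (A,c)→(A,a,R)
state=A head=1 tape=_a[c]bccb__   (A,c)→(A,a,R)
state=A head=2 tape=_aa[b]ccb__   (A,b)→(C,b,R)
state=C head=3 tape=_aab[c]cb__   (C,c)→(C,b,R)
state=C head=4 tape=_aabb[c]b__   (C,c)→(C,b,R)
state=C head=5 tape=_aabbb[b]__   (C,b)→(A,_,R)
state=A head=6 tape=_aabbb_[_]_   (A,_)→(C,c,L)
state=C head=5 tape=_aabbb[_]c_   (C,_)→(A,b,L)
state=A head=4 tape=_aabb[b]bc_   (A,b)→(C,b,R)
state=C head=5 tape=_aabbb[b]c_   (C,b)→(A,_,R)
state=A head=6 tape=_aabbb_[c]_   (A,c)→(A,a,R)
state=A head=7 tape=_aabbb_a[_]   (A,_)→(C,c,L)
state=C head=6 tape=_aabbb_[a]c   (C,a)→(B,a,L)
state=B head=5 tape=_aabbb[_]ac   (B,_)→(A,b,R)
state=A head=6 tape=_aabbbb[a]c   (A,a)→(B,_,L)
state=B head=5 tape=_aabbb[b]_c
M halts after 19 transitions.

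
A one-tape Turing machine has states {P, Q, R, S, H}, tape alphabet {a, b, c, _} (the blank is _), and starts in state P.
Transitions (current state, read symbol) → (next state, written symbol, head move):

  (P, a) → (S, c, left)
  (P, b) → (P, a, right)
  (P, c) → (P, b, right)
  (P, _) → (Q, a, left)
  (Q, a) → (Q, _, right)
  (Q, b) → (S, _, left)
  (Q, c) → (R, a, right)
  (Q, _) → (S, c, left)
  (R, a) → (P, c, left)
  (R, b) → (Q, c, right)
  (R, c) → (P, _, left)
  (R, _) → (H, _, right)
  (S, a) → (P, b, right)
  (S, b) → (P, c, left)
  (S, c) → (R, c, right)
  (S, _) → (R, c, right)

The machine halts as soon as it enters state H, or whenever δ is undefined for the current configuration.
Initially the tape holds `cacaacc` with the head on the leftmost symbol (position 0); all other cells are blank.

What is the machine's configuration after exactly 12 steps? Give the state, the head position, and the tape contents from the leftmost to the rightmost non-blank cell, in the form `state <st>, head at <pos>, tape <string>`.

state=P head=0 tape=____[c]acaacc   (P,c)→(P,b,right)
state=P head=1 tape=____b[a]caacc   (P,a)→(S,c,left)
state=S head=0 tape=____[b]ccaacc   (S,b)→(P,c,left)
state=P head=-1 tape=___[_]cccaacc   (P,_)→(Q,a,left)
state=Q head=-2 tape=__[_]acccaacc   (Q,_)→(S,c,left)
state=S head=-3 tape=_[_]cacccaacc   (S,_)→(R,c,right)
state=R head=-2 tape=_c[c]acccaacc   (R,c)→(P,_,left)
state=P head=-3 tape=_[c]_acccaacc   (P,c)→(P,b,right)
state=P head=-2 tape=_b[_]acccaacc   (P,_)→(Q,a,left)
state=Q head=-3 tape=_[b]aacccaacc   (Q,b)→(S,_,left)
state=S head=-4 tape=[_]_aacccaacc   (S,_)→(R,c,right)
state=R head=-3 tape=c[_]aacccaacc   (R,_)→(H,_,right)
state=H head=-2 tape=c_[a]acccaacc
After 12 steps: state H, head at -2, tape c_aacccaacc.

state H, head at -2, tape c_aacccaacc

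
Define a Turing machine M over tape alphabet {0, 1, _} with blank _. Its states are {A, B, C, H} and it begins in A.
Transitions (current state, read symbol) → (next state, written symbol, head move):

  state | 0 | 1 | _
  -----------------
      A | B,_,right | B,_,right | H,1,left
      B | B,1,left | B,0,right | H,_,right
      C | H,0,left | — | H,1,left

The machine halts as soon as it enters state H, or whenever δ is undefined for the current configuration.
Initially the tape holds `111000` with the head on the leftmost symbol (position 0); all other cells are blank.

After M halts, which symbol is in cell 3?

1

state=A head=0 tape=[1]11000   (A,1)→(B,_,right)
state=B head=1 tape=_[1]1000   (B,1)→(B,0,right)
state=B head=2 tape=_0[1]000   (B,1)→(B,0,right)
state=B head=3 tape=_00[0]00   (B,0)→(B,1,left)
state=B head=2 tape=_0[0]100   (B,0)→(B,1,left)
state=B head=1 tape=_[0]1100   (B,0)→(B,1,left)
state=B head=0 tape=[_]11100   (B,_)→(H,_,right)
state=H head=1 tape=_[1]1100
Cell 3 holds 1 when M halts.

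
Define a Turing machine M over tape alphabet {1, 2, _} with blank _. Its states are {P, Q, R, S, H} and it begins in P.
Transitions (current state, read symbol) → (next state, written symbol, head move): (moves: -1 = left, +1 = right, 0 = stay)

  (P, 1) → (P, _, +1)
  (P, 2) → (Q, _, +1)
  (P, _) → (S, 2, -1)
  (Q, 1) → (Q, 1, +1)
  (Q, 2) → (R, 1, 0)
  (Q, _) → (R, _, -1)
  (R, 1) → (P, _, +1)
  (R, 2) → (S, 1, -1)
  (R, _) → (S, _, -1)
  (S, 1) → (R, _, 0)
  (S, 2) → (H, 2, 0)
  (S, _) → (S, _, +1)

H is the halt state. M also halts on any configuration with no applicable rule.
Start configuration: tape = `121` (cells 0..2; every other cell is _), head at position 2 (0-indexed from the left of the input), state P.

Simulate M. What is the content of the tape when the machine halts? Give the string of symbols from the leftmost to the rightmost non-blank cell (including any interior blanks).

P | 12[1]_   read 1 → write _, move +1, go to P
P | 12_[_]   read _ → write 2, move -1, go to S
S | 12[_]2   read _ → write _, move +1, go to S
S | 12_[2]   read 2 → write 2, move 0, go to H
H | 12_[2]
The non-blank tape span at halt is 12_2.

12_2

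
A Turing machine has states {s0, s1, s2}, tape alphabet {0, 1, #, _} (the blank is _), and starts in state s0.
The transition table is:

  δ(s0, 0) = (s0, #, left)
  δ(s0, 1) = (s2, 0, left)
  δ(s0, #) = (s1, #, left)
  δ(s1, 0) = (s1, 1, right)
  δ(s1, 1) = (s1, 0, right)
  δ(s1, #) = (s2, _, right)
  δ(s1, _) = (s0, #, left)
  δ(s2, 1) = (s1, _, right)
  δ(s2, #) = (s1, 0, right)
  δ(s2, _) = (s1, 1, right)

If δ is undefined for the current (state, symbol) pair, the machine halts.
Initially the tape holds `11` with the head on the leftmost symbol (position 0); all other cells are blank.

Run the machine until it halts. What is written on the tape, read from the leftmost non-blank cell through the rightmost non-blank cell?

s0 | _[1]1__   read 1 → write 0, move left, go to s2
s2 | [_]01__   read _ → write 1, move right, go to s1
s1 | 1[0]1__   read 0 → write 1, move right, go to s1
s1 | 11[1]__   read 1 → write 0, move right, go to s1
s1 | 110[_]_   read _ → write #, move left, go to s0
s0 | 11[0]#_   read 0 → write #, move left, go to s0
s0 | 1[1]##_   read 1 → write 0, move left, go to s2
s2 | [1]0##_   read 1 → write _, move right, go to s1
s1 | _[0]##_   read 0 → write 1, move right, go to s1
s1 | _1[#]#_   read # → write _, move right, go to s2
s2 | _1_[#]_   read # → write 0, move right, go to s1
s1 | _1_0[_]   read _ → write #, move left, go to s0
s0 | _1_[0]#   read 0 → write #, move left, go to s0
s0 | _1[_]##
The non-blank tape span at halt is 1_##.

1_##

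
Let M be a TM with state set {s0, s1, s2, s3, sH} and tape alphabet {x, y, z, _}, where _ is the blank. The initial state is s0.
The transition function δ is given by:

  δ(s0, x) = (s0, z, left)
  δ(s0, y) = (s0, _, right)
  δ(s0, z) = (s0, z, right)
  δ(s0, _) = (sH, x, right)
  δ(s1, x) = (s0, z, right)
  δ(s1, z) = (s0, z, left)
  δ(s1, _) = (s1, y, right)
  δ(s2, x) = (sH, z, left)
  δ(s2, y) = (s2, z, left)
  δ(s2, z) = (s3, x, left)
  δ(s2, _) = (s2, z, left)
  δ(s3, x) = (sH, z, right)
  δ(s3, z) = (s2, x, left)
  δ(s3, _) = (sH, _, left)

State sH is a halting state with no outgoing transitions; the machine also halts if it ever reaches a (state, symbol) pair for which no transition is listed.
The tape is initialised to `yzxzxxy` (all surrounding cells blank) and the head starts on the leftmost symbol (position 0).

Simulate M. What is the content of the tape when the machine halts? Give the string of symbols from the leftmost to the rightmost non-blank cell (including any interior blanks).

s0 | [y]zxzxxy__   read y → write _, move right, go to s0
s0 | _[z]xzxxy__   read z → write z, move right, go to s0
s0 | _z[x]zxxy__   read x → write z, move left, go to s0
s0 | _[z]zzxxy__   read z → write z, move right, go to s0
s0 | _z[z]zxxy__   read z → write z, move right, go to s0
s0 | _zz[z]xxy__   read z → write z, move right, go to s0
s0 | _zzz[x]xy__   read x → write z, move left, go to s0
s0 | _zz[z]zxy__   read z → write z, move right, go to s0
s0 | _zzz[z]xy__   read z → write z, move right, go to s0
s0 | _zzzz[x]y__   read x → write z, move left, go to s0
s0 | _zzz[z]zy__   read z → write z, move right, go to s0
s0 | _zzzz[z]y__   read z → write z, move right, go to s0
s0 | _zzzzz[y]__   read y → write _, move right, go to s0
s0 | _zzzzz_[_]_   read _ → write x, move right, go to sH
sH | _zzzzz_x[_]
The non-blank tape span at halt is zzzzz_x.

zzzzz_x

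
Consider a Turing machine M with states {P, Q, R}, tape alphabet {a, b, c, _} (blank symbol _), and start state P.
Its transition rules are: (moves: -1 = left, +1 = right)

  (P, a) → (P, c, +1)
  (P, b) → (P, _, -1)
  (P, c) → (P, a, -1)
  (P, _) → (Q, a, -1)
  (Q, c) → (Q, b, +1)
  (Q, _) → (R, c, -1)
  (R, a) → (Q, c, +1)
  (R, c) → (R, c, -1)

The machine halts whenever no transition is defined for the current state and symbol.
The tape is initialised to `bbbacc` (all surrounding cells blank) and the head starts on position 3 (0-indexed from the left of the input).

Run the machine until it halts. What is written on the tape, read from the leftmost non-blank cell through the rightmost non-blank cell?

ca___aac

P | ___bbb[a]cc   read a → write c, move +1, go to P
P | ___bbbc[c]c   read c → write a, move -1, go to P
P | ___bbb[c]ac   read c → write a, move -1, go to P
P | ___bb[b]aac   read b → write _, move -1, go to P
P | ___b[b]_aac   read b → write _, move -1, go to P
P | ___[b]__aac   read b → write _, move -1, go to P
P | __[_]___aac   read _ → write a, move -1, go to Q
Q | _[_]a___aac   read _ → write c, move -1, go to R
R | [_]ca___aac
The non-blank tape span at halt is ca___aac.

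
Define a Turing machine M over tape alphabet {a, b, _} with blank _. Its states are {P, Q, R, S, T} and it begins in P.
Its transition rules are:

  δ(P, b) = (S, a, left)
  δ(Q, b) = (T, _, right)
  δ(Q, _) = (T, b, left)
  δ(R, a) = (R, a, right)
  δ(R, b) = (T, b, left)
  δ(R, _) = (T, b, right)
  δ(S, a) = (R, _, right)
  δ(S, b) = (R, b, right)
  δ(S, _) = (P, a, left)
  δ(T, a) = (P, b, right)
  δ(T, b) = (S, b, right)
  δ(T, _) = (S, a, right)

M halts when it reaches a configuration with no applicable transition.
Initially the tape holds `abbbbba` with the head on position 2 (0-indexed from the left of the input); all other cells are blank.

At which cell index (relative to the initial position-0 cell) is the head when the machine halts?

P | ab[b]bbba___   read b → write a, move left, go to S
S | a[b]abbba___   read b → write b, move right, go to R
R | ab[a]bbba___   read a → write a, move right, go to R
R | aba[b]bba___   read b → write b, move left, go to T
T | ab[a]bbba___   read a → write b, move right, go to P
P | abb[b]bba___   read b → write a, move left, go to S
S | ab[b]abba___   read b → write b, move right, go to R
R | abb[a]bba___   read a → write a, move right, go to R
R | abba[b]ba___   read b → write b, move left, go to T
T | abb[a]bba___   read a → write b, move right, go to P
P | abbb[b]ba___   read b → write a, move left, go to S
S | abb[b]aba___   read b → write b, move right, go to R
R | abbb[a]ba___   read a → write a, move right, go to R
R | abbba[b]a___   read b → write b, move left, go to T
T | abbb[a]ba___   read a → write b, move right, go to P
P | abbbb[b]a___   read b → write a, move left, go to S
S | abbb[b]aa___   read b → write b, move right, go to R
R | abbbb[a]a___   read a → write a, move right, go to R
R | abbbba[a]___   read a → write a, move right, go to R
R | abbbbaa[_]__   read _ → write b, move right, go to T
T | abbbbaab[_]_   read _ → write a, move right, go to S
S | abbbbaaba[_]   read _ → write a, move left, go to P
P | abbbbaab[a]a
At halt the head is at cell 8.

8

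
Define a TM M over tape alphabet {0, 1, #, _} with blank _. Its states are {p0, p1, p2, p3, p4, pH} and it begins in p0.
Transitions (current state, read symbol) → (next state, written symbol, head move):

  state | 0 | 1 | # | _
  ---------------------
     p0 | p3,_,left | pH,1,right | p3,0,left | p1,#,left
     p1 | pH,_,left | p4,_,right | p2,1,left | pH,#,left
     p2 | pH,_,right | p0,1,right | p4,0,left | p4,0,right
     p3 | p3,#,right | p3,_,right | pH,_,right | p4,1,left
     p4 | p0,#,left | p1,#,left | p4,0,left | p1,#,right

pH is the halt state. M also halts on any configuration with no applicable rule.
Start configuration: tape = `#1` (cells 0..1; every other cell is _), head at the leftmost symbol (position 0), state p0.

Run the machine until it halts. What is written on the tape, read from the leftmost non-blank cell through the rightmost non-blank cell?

###1

p0 | ____[#]1   read # → write 0, move left, go to p3
p3 | ___[_]01   read _ → write 1, move left, go to p4
p4 | __[_]101   read _ → write #, move right, go to p1
p1 | __#[1]01   read 1 → write _, move right, go to p4
p4 | __#_[0]1   read 0 → write #, move left, go to p0
p0 | __#[_]#1   read _ → write #, move left, go to p1
p1 | __[#]##1   read # → write 1, move left, go to p2
p2 | _[_]1##1   read _ → write 0, move right, go to p4
p4 | _0[1]##1   read 1 → write #, move left, go to p1
p1 | _[0]###1   read 0 → write _, move left, go to pH
pH | [_]_###1
The non-blank tape span at halt is ###1.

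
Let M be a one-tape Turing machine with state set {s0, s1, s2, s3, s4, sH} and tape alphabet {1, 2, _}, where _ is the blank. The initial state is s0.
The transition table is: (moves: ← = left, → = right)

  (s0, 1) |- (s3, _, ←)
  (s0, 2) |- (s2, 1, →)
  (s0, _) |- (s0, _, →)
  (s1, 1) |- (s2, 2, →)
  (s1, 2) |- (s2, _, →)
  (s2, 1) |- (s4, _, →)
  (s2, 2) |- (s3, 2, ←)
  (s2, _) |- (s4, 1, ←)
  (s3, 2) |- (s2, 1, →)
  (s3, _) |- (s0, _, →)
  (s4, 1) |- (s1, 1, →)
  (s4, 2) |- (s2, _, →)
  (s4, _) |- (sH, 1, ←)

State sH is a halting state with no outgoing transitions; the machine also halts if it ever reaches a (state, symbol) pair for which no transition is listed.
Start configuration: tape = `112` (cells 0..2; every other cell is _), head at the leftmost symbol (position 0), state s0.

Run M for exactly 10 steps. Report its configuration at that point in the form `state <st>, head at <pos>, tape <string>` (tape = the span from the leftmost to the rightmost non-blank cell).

state=s0 head=0 tape=_[1]12__   (s0,1)→(s3,_,←)
state=s3 head=-1 tape=[_]_12__   (s3,_)→(s0,_,→)
state=s0 head=0 tape=_[_]12__   (s0,_)→(s0,_,→)
state=s0 head=1 tape=__[1]2__   (s0,1)→(s3,_,←)
state=s3 head=0 tape=_[_]_2__   (s3,_)→(s0,_,→)
state=s0 head=1 tape=__[_]2__   (s0,_)→(s0,_,→)
state=s0 head=2 tape=___[2]__   (s0,2)→(s2,1,→)
state=s2 head=3 tape=___1[_]_   (s2,_)→(s4,1,←)
state=s4 head=2 tape=___[1]1_   (s4,1)→(s1,1,→)
state=s1 head=3 tape=___1[1]_   (s1,1)→(s2,2,→)
state=s2 head=4 tape=___12[_]
After 10 steps: state s2, head at 4, tape 12.

state s2, head at 4, tape 12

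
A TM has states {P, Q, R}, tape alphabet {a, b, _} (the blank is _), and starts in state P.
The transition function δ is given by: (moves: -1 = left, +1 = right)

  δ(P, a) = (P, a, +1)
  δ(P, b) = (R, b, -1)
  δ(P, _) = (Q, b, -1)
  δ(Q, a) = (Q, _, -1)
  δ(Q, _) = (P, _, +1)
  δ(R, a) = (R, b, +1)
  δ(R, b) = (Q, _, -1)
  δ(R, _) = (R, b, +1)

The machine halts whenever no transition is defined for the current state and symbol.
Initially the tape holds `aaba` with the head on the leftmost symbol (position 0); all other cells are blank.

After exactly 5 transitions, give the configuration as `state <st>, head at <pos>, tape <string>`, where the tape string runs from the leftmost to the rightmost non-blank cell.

state Q, head at 1, tape ab_a

state=P head=0 tape=[a]aba   (P,a)→(P,a,+1)
state=P head=1 tape=a[a]ba   (P,a)→(P,a,+1)
state=P head=2 tape=aa[b]a   (P,b)→(R,b,-1)
state=R head=1 tape=a[a]ba   (R,a)→(R,b,+1)
state=R head=2 tape=ab[b]a   (R,b)→(Q,_,-1)
state=Q head=1 tape=a[b]_a
After 5 steps: state Q, head at 1, tape ab_a.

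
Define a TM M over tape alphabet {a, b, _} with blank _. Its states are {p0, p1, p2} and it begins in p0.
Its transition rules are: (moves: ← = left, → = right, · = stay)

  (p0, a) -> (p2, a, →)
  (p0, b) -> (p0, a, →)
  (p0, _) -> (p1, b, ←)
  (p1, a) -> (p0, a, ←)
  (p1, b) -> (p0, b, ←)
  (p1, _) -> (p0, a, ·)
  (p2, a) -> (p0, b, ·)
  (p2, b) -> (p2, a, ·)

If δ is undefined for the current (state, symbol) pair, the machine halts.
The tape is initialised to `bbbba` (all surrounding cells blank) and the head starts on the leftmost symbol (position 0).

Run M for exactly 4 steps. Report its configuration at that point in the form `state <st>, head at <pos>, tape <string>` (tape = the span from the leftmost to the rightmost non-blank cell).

state p0, head at 4, tape aaaaa

state=p0 head=0 tape=[b]bbba   (p0,b)→(p0,a,→)
state=p0 head=1 tape=a[b]bba   (p0,b)→(p0,a,→)
state=p0 head=2 tape=aa[b]ba   (p0,b)→(p0,a,→)
state=p0 head=3 tape=aaa[b]a   (p0,b)→(p0,a,→)
state=p0 head=4 tape=aaaa[a]
After 4 steps: state p0, head at 4, tape aaaaa.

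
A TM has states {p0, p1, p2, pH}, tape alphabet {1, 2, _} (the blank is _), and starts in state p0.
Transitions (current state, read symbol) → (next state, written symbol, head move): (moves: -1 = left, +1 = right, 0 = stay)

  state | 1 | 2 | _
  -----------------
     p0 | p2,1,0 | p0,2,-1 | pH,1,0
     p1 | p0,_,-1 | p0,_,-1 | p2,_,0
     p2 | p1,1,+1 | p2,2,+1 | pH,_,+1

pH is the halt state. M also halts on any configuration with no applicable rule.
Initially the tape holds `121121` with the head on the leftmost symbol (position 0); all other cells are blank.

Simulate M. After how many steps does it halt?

state=p0 head=0 tape=[1]21121   (p0,1)→(p2,1,0)
state=p2 head=0 tape=[1]21121   (p2,1)→(p1,1,+1)
state=p1 head=1 tape=1[2]1121   (p1,2)→(p0,_,-1)
state=p0 head=0 tape=[1]_1121   (p0,1)→(p2,1,0)
state=p2 head=0 tape=[1]_1121   (p2,1)→(p1,1,+1)
state=p1 head=1 tape=1[_]1121   (p1,_)→(p2,_,0)
state=p2 head=1 tape=1[_]1121   (p2,_)→(pH,_,+1)
state=pH head=2 tape=1_[1]121
M halts after 7 transitions.

7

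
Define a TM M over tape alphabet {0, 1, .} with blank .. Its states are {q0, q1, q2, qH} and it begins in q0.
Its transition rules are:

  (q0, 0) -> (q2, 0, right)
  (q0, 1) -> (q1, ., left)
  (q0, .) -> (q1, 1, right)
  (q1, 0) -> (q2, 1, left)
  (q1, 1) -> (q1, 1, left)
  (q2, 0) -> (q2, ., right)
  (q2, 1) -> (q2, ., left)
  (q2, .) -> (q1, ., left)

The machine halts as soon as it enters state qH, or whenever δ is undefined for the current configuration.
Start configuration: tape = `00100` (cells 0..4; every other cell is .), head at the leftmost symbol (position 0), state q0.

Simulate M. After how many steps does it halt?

state=q0 head=0 tape=..[0]0100   (q0,0)→(q2,0,right)
state=q2 head=1 tape=..0[0]100   (q2,0)→(q2,.,right)
state=q2 head=2 tape=..0.[1]00   (q2,1)→(q2,.,left)
state=q2 head=1 tape=..0[.].00   (q2,.)→(q1,.,left)
state=q1 head=0 tape=..[0]..00   (q1,0)→(q2,1,left)
state=q2 head=-1 tape=.[.]1..00   (q2,.)→(q1,.,left)
state=q1 head=-2 tape=[.].1..00
M halts after 6 transitions.

6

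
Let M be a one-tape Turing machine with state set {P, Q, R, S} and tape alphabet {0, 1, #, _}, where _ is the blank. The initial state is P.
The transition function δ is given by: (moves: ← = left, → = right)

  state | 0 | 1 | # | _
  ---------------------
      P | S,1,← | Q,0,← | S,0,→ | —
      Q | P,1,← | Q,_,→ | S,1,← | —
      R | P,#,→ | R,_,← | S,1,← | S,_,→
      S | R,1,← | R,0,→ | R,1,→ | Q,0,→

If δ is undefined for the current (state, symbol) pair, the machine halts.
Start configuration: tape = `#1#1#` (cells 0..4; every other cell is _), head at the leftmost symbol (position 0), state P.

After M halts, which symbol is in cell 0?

_

P | _[#]1#1#   read # → write 0, move →, go to S
S | _0[1]#1#   read 1 → write 0, move →, go to R
R | _00[#]1#   read # → write 1, move ←, go to S
S | _0[0]11#   read 0 → write 1, move ←, go to R
R | _[0]111#   read 0 → write #, move →, go to P
P | _#[1]11#   read 1 → write 0, move ←, go to Q
Q | _[#]011#   read # → write 1, move ←, go to S
S | [_]1011#   read _ → write 0, move →, go to Q
Q | 0[1]011#   read 1 → write _, move →, go to Q
Q | 0_[0]11#   read 0 → write 1, move ←, go to P
P | 0[_]111#
Cell 0 holds _ when M halts.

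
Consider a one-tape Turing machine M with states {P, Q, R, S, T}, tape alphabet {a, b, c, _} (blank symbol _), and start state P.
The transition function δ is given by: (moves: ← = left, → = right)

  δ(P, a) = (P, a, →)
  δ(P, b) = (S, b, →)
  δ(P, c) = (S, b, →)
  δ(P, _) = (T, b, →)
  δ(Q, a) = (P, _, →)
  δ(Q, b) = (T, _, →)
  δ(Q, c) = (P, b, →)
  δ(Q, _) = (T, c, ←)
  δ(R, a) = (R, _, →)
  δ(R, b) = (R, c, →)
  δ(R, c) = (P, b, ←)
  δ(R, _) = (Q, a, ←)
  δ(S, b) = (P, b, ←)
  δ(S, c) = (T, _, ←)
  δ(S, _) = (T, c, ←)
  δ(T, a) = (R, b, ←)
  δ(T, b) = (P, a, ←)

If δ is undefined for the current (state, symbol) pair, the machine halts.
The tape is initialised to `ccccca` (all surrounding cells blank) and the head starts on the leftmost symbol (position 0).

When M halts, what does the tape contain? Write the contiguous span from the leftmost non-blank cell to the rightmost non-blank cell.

P | _[c]cccca   read c → write b, move →, go to S
S | _b[c]ccca   read c → write _, move ←, go to T
T | _[b]_ccca   read b → write a, move ←, go to P
P | [_]a_ccca   read _ → write b, move →, go to T
T | b[a]_ccca   read a → write b, move ←, go to R
R | [b]b_ccca   read b → write c, move →, go to R
R | c[b]_ccca   read b → write c, move →, go to R
R | cc[_]ccca   read _ → write a, move ←, go to Q
Q | c[c]accca   read c → write b, move →, go to P
P | cb[a]ccca   read a → write a, move →, go to P
P | cba[c]cca   read c → write b, move →, go to S
S | cbab[c]ca   read c → write _, move ←, go to T
T | cba[b]_ca   read b → write a, move ←, go to P
P | cb[a]a_ca   read a → write a, move →, go to P
P | cba[a]_ca   read a → write a, move →, go to P
P | cbaa[_]ca   read _ → write b, move →, go to T
T | cbaab[c]a
The non-blank tape span at halt is cbaabca.

cbaabca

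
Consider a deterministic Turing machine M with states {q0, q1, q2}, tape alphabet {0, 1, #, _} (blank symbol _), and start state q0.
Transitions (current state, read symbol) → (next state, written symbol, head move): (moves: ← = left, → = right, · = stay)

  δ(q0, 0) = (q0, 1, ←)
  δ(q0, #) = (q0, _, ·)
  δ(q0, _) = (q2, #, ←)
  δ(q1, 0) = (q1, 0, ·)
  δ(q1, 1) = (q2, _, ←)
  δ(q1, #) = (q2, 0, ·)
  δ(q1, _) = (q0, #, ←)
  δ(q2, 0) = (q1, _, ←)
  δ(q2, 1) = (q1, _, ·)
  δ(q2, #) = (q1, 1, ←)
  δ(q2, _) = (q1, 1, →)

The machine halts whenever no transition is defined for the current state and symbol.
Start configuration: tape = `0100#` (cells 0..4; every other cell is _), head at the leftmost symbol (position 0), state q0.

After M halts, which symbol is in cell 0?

1

q0 | ___[0]100#   read 0 → write 1, move ←, go to q0
q0 | __[_]1100#   read _ → write #, move ←, go to q2
q2 | _[_]#1100#   read _ → write 1, move →, go to q1
q1 | _1[#]1100#   read # → write 0, move ·, go to q2
q2 | _1[0]1100#   read 0 → write _, move ←, go to q1
q1 | _[1]_1100#   read 1 → write _, move ←, go to q2
q2 | [_]__1100#   read _ → write 1, move →, go to q1
q1 | 1[_]_1100#   read _ → write #, move ←, go to q0
q0 | [1]#_1100#
Cell 0 holds 1 when M halts.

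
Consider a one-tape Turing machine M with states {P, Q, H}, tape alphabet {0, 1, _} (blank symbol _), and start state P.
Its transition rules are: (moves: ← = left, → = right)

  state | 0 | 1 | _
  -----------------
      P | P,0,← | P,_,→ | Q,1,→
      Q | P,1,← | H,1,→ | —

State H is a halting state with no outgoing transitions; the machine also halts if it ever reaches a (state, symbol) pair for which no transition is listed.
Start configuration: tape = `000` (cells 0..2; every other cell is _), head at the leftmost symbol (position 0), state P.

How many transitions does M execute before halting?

16

P | _[0]00__   read 0 → write 0, move ←, go to P
P | [_]000__   read _ → write 1, move →, go to Q
Q | 1[0]00__   read 0 → write 1, move ←, go to P
P | [1]100__   read 1 → write _, move →, go to P
P | _[1]00__   read 1 → write _, move →, go to P
P | __[0]0__   read 0 → write 0, move ←, go to P
P | _[_]00__   read _ → write 1, move →, go to Q
Q | _1[0]0__   read 0 → write 1, move ←, go to P
P | _[1]10__   read 1 → write _, move →, go to P
P | __[1]0__   read 1 → write _, move →, go to P
P | ___[0]__   read 0 → write 0, move ←, go to P
P | __[_]0__   read _ → write 1, move →, go to Q
Q | __1[0]__   read 0 → write 1, move ←, go to P
P | __[1]1__   read 1 → write _, move →, go to P
P | ___[1]__   read 1 → write _, move →, go to P
P | ____[_]_   read _ → write 1, move →, go to Q
Q | ____1[_]
M halts after 16 transitions.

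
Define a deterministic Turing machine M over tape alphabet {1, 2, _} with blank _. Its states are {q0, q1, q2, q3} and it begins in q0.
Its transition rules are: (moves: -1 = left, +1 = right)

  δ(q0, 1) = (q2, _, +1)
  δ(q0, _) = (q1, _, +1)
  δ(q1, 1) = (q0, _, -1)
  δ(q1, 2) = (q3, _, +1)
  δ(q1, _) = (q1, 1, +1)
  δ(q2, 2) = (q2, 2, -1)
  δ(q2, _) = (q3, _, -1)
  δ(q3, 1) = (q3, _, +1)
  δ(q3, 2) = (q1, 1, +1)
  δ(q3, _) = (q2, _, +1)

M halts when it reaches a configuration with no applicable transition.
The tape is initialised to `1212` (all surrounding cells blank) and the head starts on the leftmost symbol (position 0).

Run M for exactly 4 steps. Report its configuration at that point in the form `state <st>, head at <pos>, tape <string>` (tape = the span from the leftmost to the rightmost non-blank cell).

state q2, head at 0, tape 212

state=q0 head=0 tape=_[1]212   (q0,1)→(q2,_,+1)
state=q2 head=1 tape=__[2]12   (q2,2)→(q2,2,-1)
state=q2 head=0 tape=_[_]212   (q2,_)→(q3,_,-1)
state=q3 head=-1 tape=[_]_212   (q3,_)→(q2,_,+1)
state=q2 head=0 tape=_[_]212
After 4 steps: state q2, head at 0, tape 212.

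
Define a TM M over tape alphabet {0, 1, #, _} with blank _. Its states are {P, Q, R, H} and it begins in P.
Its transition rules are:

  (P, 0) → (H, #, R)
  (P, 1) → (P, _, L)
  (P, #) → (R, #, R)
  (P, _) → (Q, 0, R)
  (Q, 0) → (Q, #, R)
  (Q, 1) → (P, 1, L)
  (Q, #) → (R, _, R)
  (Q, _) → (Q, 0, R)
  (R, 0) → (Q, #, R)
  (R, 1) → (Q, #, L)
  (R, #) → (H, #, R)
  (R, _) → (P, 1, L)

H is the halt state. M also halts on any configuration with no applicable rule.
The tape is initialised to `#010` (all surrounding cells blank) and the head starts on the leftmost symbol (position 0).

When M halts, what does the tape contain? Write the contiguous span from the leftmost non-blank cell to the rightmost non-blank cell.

#_#0

P | [#]010   read # → write #, move R, go to R
R | #[0]10   read 0 → write #, move R, go to Q
Q | ##[1]0   read 1 → write 1, move L, go to P
P | #[#]10   read # → write #, move R, go to R
R | ##[1]0   read 1 → write #, move L, go to Q
Q | #[#]#0   read # → write _, move R, go to R
R | #_[#]0   read # → write #, move R, go to H
H | #_#[0]
The non-blank tape span at halt is #_#0.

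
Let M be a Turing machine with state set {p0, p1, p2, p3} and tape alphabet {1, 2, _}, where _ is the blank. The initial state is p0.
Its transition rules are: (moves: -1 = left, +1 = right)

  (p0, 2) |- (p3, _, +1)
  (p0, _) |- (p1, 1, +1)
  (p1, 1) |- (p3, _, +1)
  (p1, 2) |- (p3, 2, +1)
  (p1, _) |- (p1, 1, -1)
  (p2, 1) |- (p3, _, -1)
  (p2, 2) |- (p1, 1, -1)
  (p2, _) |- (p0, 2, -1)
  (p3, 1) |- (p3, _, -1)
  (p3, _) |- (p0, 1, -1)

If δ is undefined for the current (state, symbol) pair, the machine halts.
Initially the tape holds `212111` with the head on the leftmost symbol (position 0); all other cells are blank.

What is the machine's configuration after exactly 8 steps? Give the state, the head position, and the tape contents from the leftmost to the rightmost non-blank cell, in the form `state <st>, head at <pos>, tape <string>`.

state=p0 head=0 tape=_[2]12111   (p0,2)→(p3,_,+1)
state=p3 head=1 tape=__[1]2111   (p3,1)→(p3,_,-1)
state=p3 head=0 tape=_[_]_2111   (p3,_)→(p0,1,-1)
state=p0 head=-1 tape=[_]1_2111   (p0,_)→(p1,1,+1)
state=p1 head=0 tape=1[1]_2111   (p1,1)→(p3,_,+1)
state=p3 head=1 tape=1_[_]2111   (p3,_)→(p0,1,-1)
state=p0 head=0 tape=1[_]12111   (p0,_)→(p1,1,+1)
state=p1 head=1 tape=11[1]2111   (p1,1)→(p3,_,+1)
state=p3 head=2 tape=11_[2]111
After 8 steps: state p3, head at 2, tape 11_2111.

state p3, head at 2, tape 11_2111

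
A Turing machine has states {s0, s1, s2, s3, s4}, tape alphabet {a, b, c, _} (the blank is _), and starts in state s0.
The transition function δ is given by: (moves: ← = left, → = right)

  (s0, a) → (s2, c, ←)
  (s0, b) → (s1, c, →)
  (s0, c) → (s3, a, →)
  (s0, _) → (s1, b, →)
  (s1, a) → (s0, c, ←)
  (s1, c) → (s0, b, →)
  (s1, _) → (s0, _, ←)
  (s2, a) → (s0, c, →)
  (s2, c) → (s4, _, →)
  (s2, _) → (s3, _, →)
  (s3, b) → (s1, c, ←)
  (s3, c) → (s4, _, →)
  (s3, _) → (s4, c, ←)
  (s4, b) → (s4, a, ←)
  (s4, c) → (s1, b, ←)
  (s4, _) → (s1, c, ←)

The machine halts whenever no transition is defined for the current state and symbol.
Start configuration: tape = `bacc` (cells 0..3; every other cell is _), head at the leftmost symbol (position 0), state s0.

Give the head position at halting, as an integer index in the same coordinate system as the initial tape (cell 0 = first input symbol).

s0 | _[b]acc   read b → write c, move →, go to s1
s1 | _c[a]cc   read a → write c, move ←, go to s0
s0 | _[c]ccc   read c → write a, move →, go to s3
s3 | _a[c]cc   read c → write _, move →, go to s4
s4 | _a_[c]c   read c → write b, move ←, go to s1
s1 | _a[_]bc   read _ → write _, move ←, go to s0
s0 | _[a]_bc   read a → write c, move ←, go to s2
s2 | [_]c_bc   read _ → write _, move →, go to s3
s3 | _[c]_bc   read c → write _, move →, go to s4
s4 | __[_]bc   read _ → write c, move ←, go to s1
s1 | _[_]cbc   read _ → write _, move ←, go to s0
s0 | [_]_cbc   read _ → write b, move →, go to s1
s1 | b[_]cbc   read _ → write _, move ←, go to s0
s0 | [b]_cbc   read b → write c, move →, go to s1
s1 | c[_]cbc   read _ → write _, move ←, go to s0
s0 | [c]_cbc   read c → write a, move →, go to s3
s3 | a[_]cbc   read _ → write c, move ←, go to s4
s4 | [a]ccbc
At halt the head is at cell -1.

-1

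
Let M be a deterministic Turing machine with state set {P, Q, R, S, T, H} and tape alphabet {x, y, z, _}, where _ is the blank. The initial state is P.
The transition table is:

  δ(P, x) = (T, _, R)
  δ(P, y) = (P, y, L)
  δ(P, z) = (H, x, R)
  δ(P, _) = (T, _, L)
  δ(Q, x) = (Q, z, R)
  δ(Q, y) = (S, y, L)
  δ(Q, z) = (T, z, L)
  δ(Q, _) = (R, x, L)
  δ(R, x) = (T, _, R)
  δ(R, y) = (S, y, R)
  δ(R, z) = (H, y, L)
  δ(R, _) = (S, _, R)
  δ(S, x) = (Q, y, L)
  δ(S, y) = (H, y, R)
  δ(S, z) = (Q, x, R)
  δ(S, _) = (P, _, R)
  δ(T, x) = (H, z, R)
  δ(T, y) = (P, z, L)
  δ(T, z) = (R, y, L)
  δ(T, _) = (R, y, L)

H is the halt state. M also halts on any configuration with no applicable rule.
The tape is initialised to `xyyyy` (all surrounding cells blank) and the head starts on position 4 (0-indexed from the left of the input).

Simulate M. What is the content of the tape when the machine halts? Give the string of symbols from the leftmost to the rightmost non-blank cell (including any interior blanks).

state=P head=4 tape=__xyyy[y]   (P,y)→(P,y,L)
state=P head=3 tape=__xyy[y]y   (P,y)→(P,y,L)
state=P head=2 tape=__xy[y]yy   (P,y)→(P,y,L)
state=P head=1 tape=__x[y]yyy   (P,y)→(P,y,L)
state=P head=0 tape=__[x]yyyy   (P,x)→(T,_,R)
state=T head=1 tape=___[y]yyy   (T,y)→(P,z,L)
state=P head=0 tape=__[_]zyyy   (P,_)→(T,_,L)
state=T head=-1 tape=_[_]_zyyy   (T,_)→(R,y,L)
state=R head=-2 tape=[_]y_zyyy   (R,_)→(S,_,R)
state=S head=-1 tape=_[y]_zyyy   (S,y)→(H,y,R)
state=H head=0 tape=_y[_]zyyy
The non-blank tape span at halt is y_zyyy.

y_zyyy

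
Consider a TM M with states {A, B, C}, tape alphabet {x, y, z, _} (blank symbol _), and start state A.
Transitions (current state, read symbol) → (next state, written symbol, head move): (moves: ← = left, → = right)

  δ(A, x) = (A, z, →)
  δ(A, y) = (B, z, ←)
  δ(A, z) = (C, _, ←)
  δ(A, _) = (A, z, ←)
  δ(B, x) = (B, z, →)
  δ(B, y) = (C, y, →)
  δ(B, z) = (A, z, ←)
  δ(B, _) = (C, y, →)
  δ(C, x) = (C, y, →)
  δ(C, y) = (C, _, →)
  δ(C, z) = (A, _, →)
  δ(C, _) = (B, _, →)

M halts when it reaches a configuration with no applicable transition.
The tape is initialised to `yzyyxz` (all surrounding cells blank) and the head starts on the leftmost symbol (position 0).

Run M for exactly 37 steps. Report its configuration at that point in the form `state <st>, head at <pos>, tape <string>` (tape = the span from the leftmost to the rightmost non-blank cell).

state A, head at 9, tape y_y_yyy_y

state=A head=0 tape=_[y]zyyxz____   (A,y)→(B,z,←)
state=B head=-1 tape=[_]zzyyxz____   (B,_)→(C,y,→)
state=C head=0 tape=y[z]zyyxz____   (C,z)→(A,_,→)
state=A head=1 tape=y_[z]yyxz____   (A,z)→(C,_,←)
state=C head=0 tape=y[_]_yyxz____   (C,_)→(B,_,→)
state=B head=1 tape=y_[_]yyxz____   (B,_)→(C,y,→)
state=C head=2 tape=y_y[y]yxz____   (C,y)→(C,_,→)
state=C head=3 tape=y_y_[y]xz____   (C,y)→(C,_,→)
state=C head=4 tape=y_y__[x]z____   (C,x)→(C,y,→)
state=C head=5 tape=y_y__y[z]____   (C,z)→(A,_,→)
state=A head=6 tape=y_y__y_[_]___   (A,_)→(A,z,←)
state=A head=5 tape=y_y__y[_]z___   (A,_)→(A,z,←)
state=A head=4 tape=y_y__[y]zz___   (A,y)→(B,z,←)
state=B head=3 tape=y_y_[_]zzz___   (B,_)→(C,y,→)
state=C head=4 tape=y_y_y[z]zz___   (C,z)→(A,_,→)
state=A head=5 tape=y_y_y_[z]z___   (A,z)→(C,_,←)
state=C head=4 tape=y_y_y[_]_z___   (C,_)→(B,_,→)
state=B head=5 tape=y_y_y_[_]z___   (B,_)→(C,y,→)
state=C head=6 tape=y_y_y_y[z]___   (C,z)→(A,_,→)
state=A head=7 tape=y_y_y_y_[_]__   (A,_)→(A,z,←)
state=A head=6 tape=y_y_y_y[_]z__   (A,_)→(A,z,←)
state=A head=5 tape=y_y_y_[y]zz__   (A,y)→(B,z,←)
state=B head=4 tape=y_y_y[_]zzz__   (B,_)→(C,y,→)
state=C head=5 tape=y_y_yy[z]zz__   (C,z)→(A,_,→)
state=A head=6 tape=y_y_yy_[z]z__   (A,z)→(C,_,←)
state=C head=5 tape=y_y_yy[_]_z__   (C,_)→(B,_,→)
state=B head=6 tape=y_y_yy_[_]z__   (B,_)→(C,y,→)
state=C head=7 tape=y_y_yy_y[z]__   (C,z)→(A,_,→)
state=A head=8 tape=y_y_yy_y_[_]_   (A,_)→(A,z,←)
state=A head=7 tape=y_y_yy_y[_]z_   (A,_)→(A,z,←)
state=A head=6 tape=y_y_yy_[y]zz_   (A,y)→(B,z,←)
state=B head=5 tape=y_y_yy[_]zzz_   (B,_)→(C,y,→)
state=C head=6 tape=y_y_yyy[z]zz_   (C,z)→(A,_,→)
state=A head=7 tape=y_y_yyy_[z]z_   (A,z)→(C,_,←)
state=C head=6 tape=y_y_yyy[_]_z_   (C,_)→(B,_,→)
state=B head=7 tape=y_y_yyy_[_]z_   (B,_)→(C,y,→)
state=C head=8 tape=y_y_yyy_y[z]_   (C,z)→(A,_,→)
state=A head=9 tape=y_y_yyy_y_[_]
After 37 steps: state A, head at 9, tape y_y_yyy_y.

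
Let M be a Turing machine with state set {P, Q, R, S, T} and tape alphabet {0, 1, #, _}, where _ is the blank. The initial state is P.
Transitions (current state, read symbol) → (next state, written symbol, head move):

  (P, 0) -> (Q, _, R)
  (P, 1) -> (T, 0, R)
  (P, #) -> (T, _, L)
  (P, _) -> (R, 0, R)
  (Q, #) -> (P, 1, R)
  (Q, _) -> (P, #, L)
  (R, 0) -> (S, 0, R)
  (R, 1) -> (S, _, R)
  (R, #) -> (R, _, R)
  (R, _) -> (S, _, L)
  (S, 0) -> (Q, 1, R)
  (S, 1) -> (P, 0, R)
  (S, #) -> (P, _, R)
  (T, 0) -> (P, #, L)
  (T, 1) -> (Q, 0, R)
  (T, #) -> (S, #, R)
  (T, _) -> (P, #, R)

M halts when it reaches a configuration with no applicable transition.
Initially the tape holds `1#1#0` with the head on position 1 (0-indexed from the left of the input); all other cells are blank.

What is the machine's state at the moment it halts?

S

P | 1[#]1#0__   read # → write _, move L, go to T
T | [1]_1#0__   read 1 → write 0, move R, go to Q
Q | 0[_]1#0__   read _ → write #, move L, go to P
P | [0]#1#0__   read 0 → write _, move R, go to Q
Q | _[#]1#0__   read # → write 1, move R, go to P
P | _1[1]#0__   read 1 → write 0, move R, go to T
T | _10[#]0__   read # → write #, move R, go to S
S | _10#[0]__   read 0 → write 1, move R, go to Q
Q | _10#1[_]_   read _ → write #, move L, go to P
P | _10#[1]#_   read 1 → write 0, move R, go to T
T | _10#0[#]_   read # → write #, move R, go to S
S | _10#0#[_]
No transition is defined for (S, _); M halts in state S.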